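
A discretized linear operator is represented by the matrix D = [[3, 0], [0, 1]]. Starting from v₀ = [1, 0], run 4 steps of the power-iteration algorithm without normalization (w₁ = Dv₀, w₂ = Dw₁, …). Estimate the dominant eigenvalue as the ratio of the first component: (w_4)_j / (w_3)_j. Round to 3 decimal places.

w1 = Dv₀ = (3·1 + 0·0; 0·1 + 1·0) = (3, 0)
w2 = Dw1 = (3·3 + 0·0; 0·3 + 1·0) = (9, 0)
w3 = Dw2 = (27, 0)
w4 = Dw3 = (81, 0)
Ratio at component: 81 / 27 = 3.000

λ ≈ 3.000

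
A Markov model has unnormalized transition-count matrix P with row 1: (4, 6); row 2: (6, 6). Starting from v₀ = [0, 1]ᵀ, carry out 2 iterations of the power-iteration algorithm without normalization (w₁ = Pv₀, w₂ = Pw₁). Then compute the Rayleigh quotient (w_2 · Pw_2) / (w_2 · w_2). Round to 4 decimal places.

11.0820

w1 = Pv₀ = (6, 6)
w2 = Pw1 = (60, 72)
Pw2 = (672, 792)
w2·Pw2 = 60·672 + 72·792 = 97344; w2·w2 = 60·60 + 72·72 = 8784
λ ≈ 97344/8784 = 11.0820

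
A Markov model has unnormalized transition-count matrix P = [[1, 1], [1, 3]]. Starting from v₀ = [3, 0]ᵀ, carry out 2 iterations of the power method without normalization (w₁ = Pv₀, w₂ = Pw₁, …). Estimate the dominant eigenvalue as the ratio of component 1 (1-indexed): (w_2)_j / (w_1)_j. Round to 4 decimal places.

2.0000

w1 = Pv₀ = (3, 3)
w2 = Pw1 = (6, 12)
Ratio at component: 6 / 3 = 2.0000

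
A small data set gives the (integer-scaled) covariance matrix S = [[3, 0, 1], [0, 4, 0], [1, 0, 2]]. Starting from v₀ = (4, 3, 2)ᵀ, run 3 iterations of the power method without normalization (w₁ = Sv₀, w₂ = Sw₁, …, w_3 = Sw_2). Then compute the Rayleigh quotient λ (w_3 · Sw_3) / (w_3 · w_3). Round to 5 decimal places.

λ ≈ 3.79106

w1 = Sv₀ = (14, 12, 8)
w2 = Sw1 = (50, 48, 30)
w3 = Sw2 = (180, 192, 110)
Sw3 = (650, 768, 400)
w3·Sw3 = 180·650 + 192·768 + 110·400 = 308456; w3·w3 = 180·180 + 192·192 + 110·110 = 81364
λ ≈ 308456/81364 = 3.79106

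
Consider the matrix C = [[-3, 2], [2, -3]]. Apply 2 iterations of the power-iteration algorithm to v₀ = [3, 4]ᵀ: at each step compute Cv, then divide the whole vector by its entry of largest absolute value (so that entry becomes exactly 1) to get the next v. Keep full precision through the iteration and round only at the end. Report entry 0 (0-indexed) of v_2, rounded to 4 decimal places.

Cv0 = (-1.00000, -6.00000); divide by -6.00000 → v1 = (0.16667, 1.00000)
Cv1 = (1.50000, -2.66667); divide by -2.66667 → v2 = (-0.56250, 1.00000)
Requested entry of v2: -9/16 = -0.5625

-0.5625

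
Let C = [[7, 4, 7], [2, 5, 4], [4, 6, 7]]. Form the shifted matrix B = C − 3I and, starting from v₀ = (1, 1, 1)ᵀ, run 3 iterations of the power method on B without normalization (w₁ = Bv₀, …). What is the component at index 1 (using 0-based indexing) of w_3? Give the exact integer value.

1240

B = C − 3I has rows (4, 4, 7); (2, 2, 4); (4, 6, 4)
w1 = Bv₀ = (4·1 + 4·1 + 7·1; 2·1 + 2·1 + 4·1; 4·1 + 6·1 + 4·1) = (15, 8, 14)
w2 = Bw1 = (4·15 + 4·8 + 7·14; 2·15 + 2·8 + 4·14; 4·15 + 6·8 + 4·14) = (190, 102, 164)
w3 = Bw2 = (2316, 1240, 2028)
Requested component of w3: 1240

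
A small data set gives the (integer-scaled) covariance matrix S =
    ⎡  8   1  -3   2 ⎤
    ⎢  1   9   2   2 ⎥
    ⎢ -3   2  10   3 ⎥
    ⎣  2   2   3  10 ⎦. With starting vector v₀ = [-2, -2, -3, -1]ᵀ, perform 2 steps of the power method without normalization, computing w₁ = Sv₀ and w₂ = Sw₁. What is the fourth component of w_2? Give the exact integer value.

-441

w1 = Sv₀ = (8·(-2) + 1·(-2) + (-3)·(-3) + 2·(-1); 1·(-2) + 9·(-2) + 2·(-3) + 2·(-1); (-3)·(-2) + 2·(-2) + 10·(-3) + 3·(-1); 2·(-2) + 2·(-2) + 3·(-3) + 10·(-1)) = (-11, -28, -31, -27)
w2 = Sw1 = (8·(-11) + 1·(-28) + (-3)·(-31) + 2·(-27); 1·(-11) + 9·(-28) + 2·(-31) + 2·(-27); (-3)·(-11) + 2·(-28) + 10·(-31) + 3·(-27); 2·(-11) + 2·(-28) + 3·(-31) + 10·(-27)) = (-77, -379, -414, -441)
The requested component of w2 is -441.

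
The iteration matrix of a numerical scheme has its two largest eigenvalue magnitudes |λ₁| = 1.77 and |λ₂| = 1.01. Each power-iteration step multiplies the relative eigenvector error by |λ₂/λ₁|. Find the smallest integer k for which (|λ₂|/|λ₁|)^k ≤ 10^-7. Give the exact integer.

29

|λ₂/λ₁| = 1.01/1.77 = 0.57062
Need k ≥ ln(10^-7) / ln(0.57062) = -16.1181 / -0.5610 ≈ 28.730
Smallest integer k satisfying the bound: 29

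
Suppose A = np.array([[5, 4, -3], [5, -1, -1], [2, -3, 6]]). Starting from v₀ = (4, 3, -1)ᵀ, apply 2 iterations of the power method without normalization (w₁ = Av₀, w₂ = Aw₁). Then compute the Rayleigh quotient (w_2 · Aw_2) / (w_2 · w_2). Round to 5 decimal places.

λ ≈ 7.60465

w1 = Av₀ = (5·4 + 4·3 + (-3)·(-1); 5·4 + (-1)·3 + (-1)·(-1); 2·4 + (-3)·3 + 6·(-1)) = (35, 18, -7)
w2 = Aw1 = (5·35 + 4·18 + (-3)·(-7); 5·35 + (-1)·18 + (-1)·(-7); 2·35 + (-3)·18 + 6·(-7)) = (268, 164, -26)
Aw2 = (2074, 1202, -112)
w2·Aw2 = 268·2074 + 164·1202 + (-26)·(-112) = 755872; w2·w2 = 268·268 + 164·164 + (-26)·(-26) = 99396
λ ≈ 755872/99396 = 7.60465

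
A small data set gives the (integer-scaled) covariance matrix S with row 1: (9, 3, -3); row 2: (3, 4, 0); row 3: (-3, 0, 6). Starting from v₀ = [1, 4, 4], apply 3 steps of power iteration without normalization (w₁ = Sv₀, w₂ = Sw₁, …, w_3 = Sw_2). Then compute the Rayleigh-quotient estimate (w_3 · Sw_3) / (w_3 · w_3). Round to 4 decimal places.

w1 = Sv₀ = (9·1 + 3·4 + (-3)·4; 3·1 + 4·4 + 0·4; (-3)·1 + 0·4 + 6·4) = (9, 19, 21)
w2 = Sw1 = (9·9 + 3·19 + (-3)·21; 3·9 + 4·19 + 0·21; (-3)·9 + 0·19 + 6·21) = (75, 103, 99)
w3 = Sw2 = (687, 637, 369)
Sw3 = (6987, 4609, 153)
w3·Sw3 = 687·6987 + 637·4609 + 369·153 = 7792459; w3·w3 = 687·687 + 637·637 + 369·369 = 1013899
λ ≈ 7792459/1013899 = 7.6856

7.6856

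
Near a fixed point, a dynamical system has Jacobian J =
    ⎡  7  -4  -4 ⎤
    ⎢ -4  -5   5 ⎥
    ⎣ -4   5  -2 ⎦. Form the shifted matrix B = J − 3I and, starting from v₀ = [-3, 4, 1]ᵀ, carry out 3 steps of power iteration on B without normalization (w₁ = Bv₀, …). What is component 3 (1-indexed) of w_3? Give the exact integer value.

3029

B = J − 3I has rows (4, -4, -4); (-4, -8, 5); (-4, 5, -5)
w1 = Bv₀ = (-32, -15, 27)
w2 = Bw1 = (-176, 383, -82)
w3 = Bw2 = (-1908, -2770, 3029)
Requested component of w3: 3029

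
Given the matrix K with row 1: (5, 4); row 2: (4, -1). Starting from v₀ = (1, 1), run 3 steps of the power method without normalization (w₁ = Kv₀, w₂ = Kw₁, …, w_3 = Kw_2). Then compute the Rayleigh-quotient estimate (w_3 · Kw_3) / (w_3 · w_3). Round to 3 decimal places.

6.993

w1 = Kv₀ = (5·1 + 4·1; 4·1 + (-1)·1) = (9, 3)
w2 = Kw1 = (5·9 + 4·3; 4·9 + (-1)·3) = (57, 33)
w3 = Kw2 = (417, 195)
Kw3 = (2865, 1473)
w3·Kw3 = 417·2865 + 195·1473 = 1481940; w3·w3 = 417·417 + 195·195 = 211914
λ ≈ 1481940/211914 = 6.993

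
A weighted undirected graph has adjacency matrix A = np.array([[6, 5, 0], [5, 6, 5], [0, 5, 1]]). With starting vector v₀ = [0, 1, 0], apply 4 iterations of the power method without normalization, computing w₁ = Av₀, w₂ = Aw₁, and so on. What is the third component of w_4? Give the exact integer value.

5420

w1 = Av₀ = (6·0 + 5·1 + 0·0; 5·0 + 6·1 + 5·0; 0·0 + 5·1 + 1·0) = (5, 6, 5)
w2 = Aw1 = (6·5 + 5·6 + 0·5; 5·5 + 6·6 + 5·5; 0·5 + 5·6 + 1·5) = (60, 86, 35)
w3 = Aw2 = (790, 991, 465)
w4 = Aw3 = (9695, 12221, 5420)
The requested component of w4 is 5420.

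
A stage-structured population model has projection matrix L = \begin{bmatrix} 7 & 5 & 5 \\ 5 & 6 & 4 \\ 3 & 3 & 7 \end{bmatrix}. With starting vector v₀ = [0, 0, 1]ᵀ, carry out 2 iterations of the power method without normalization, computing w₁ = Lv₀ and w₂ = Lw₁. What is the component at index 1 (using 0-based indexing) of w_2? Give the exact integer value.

77

w1 = Lv₀ = (5, 4, 7)
w2 = Lw1 = (90, 77, 76)
The requested component of w2 is 77.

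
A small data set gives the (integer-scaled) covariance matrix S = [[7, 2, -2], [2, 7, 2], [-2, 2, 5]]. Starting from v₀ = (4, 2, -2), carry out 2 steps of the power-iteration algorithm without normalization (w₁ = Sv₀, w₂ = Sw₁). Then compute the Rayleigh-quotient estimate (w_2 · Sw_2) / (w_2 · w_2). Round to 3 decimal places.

w1 = Sv₀ = (36, 18, -14)
w2 = Sw1 = (316, 170, -106)
Sw2 = (2764, 1610, -822)
w2·Sw2 = 316·2764 + 170·1610 + (-106)·(-822) = 1234256; w2·w2 = 316·316 + 170·170 + (-106)·(-106) = 139992
λ ≈ 1234256/139992 = 8.817

λ ≈ 8.817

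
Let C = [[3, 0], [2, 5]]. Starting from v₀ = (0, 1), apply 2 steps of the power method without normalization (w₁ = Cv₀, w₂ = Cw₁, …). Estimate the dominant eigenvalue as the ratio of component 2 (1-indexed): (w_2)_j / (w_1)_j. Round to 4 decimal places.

λ ≈ 5.0000

w1 = Cv₀ = (3·0 + 0·1; 2·0 + 5·1) = (0, 5)
w2 = Cw1 = (3·0 + 0·5; 2·0 + 5·5) = (0, 25)
Ratio at component: 25 / 5 = 5.0000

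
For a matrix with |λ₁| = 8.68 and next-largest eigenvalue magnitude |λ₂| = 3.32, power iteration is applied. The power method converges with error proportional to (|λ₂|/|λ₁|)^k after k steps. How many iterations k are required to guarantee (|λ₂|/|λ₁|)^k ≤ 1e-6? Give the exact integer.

15

|λ₂/λ₁| = 3.32/8.68 = 0.38249
Need k ≥ ln(1e-6) / ln(0.38249) = -13.8155 / -0.9611 ≈ 14.375
Smallest integer k satisfying the bound: 15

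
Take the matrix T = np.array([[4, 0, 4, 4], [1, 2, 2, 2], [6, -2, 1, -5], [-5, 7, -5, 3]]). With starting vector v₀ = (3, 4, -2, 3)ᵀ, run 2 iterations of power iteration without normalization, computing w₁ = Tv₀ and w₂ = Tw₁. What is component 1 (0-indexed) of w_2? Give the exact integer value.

92

w1 = Tv₀ = (16, 13, -7, 32)
w2 = Tw1 = (164, 92, -97, 142)
The requested component of w2 is 92.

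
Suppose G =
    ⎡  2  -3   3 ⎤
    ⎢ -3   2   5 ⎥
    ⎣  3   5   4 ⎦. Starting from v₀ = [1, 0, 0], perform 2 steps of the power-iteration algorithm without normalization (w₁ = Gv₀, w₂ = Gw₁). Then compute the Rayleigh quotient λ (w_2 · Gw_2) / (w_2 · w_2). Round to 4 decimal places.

w1 = Gv₀ = (2·1 + (-3)·0 + 3·0; (-3)·1 + 2·0 + 5·0; 3·1 + 5·0 + 4·0) = (2, -3, 3)
w2 = Gw1 = (2·2 + (-3)·(-3) + 3·3; (-3)·2 + 2·(-3) + 5·3; 3·2 + 5·(-3) + 4·3) = (22, 3, 3)
Gw2 = (44, -45, 93)
w2·Gw2 = 22·44 + 3·(-45) + 3·93 = 1112; w2·w2 = 22·22 + 3·3 + 3·3 = 502
λ ≈ 1112/502 = 2.2151

λ ≈ 2.2151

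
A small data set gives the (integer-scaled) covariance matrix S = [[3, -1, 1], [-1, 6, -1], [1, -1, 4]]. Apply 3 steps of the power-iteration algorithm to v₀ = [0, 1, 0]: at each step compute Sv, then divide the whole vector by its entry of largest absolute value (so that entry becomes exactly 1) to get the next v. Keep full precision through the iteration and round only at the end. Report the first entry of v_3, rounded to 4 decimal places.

-0.3173

Sv0 = (-1.00000, 6.00000, -1.00000); divide by 6.00000 → v1 = (-0.16667, 1.00000, -0.16667)
Sv1 = (-1.66667, 6.33333, -1.83333); divide by 6.33333 → v2 = (-0.26316, 1.00000, -0.28947)
Sv2 = (-2.07895, 6.55263, -2.42105); divide by 6.55263 → v3 = (-0.31727, 1.00000, -0.36948)
Requested entry of v3: -79/249 = -0.3173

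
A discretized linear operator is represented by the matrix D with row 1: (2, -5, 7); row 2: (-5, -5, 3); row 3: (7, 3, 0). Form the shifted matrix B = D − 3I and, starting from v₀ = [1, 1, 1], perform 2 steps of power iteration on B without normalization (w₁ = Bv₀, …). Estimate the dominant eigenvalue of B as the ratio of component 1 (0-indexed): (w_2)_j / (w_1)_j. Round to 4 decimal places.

-9.6000

B = D − 3I has rows (-1, -5, 7); (-5, -8, 3); (7, 3, -3)
w1 = Bv₀ = ((-1)·1 + (-5)·1 + 7·1; (-5)·1 + (-8)·1 + 3·1; 7·1 + 3·1 + (-3)·1) = (1, -10, 7)
w2 = Bw1 = ((-1)·1 + (-5)·(-10) + 7·7; (-5)·1 + (-8)·(-10) + 3·7; 7·1 + 3·(-10) + (-3)·7) = (98, 96, -44)
Ratio: 96/-10 = -9.6000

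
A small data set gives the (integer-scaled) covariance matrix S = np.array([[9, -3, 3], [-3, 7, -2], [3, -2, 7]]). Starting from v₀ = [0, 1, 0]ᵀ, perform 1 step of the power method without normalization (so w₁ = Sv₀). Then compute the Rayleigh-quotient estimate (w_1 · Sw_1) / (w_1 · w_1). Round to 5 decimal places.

w1 = Sv₀ = (9·0 + (-3)·1 + 3·0; (-3)·0 + 7·1 + (-2)·0; 3·0 + (-2)·1 + 7·0) = (-3, 7, -2)
Sw1 = (-54, 62, -37)
w1·Sw1 = (-3)·(-54) + 7·62 + (-2)·(-37) = 670; w1·w1 = (-3)·(-3) + 7·7 + (-2)·(-2) = 62
λ ≈ 670/62 = 10.80645

λ ≈ 10.80645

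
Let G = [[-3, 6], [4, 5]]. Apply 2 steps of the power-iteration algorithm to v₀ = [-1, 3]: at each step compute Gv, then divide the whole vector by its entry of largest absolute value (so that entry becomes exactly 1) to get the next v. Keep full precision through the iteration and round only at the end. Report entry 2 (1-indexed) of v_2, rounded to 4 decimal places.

Gv0 = (21.00000, 11.00000); divide by 21.00000 → v1 = (1.00000, 0.52381)
Gv1 = (0.14286, 6.61905); divide by 6.61905 → v2 = (0.02158, 1.00000)
Requested entry of v2: 139/139 = 1.0000

1.0000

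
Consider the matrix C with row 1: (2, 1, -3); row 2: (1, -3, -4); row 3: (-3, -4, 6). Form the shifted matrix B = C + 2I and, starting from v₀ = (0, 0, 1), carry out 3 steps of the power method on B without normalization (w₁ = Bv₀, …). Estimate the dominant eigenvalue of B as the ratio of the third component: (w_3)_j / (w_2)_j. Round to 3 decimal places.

B = C + 2I has rows (4, 1, -3); (1, -1, -4); (-3, -4, 8)
w1 = Bv₀ = (-3, -4, 8)
w2 = Bw1 = (-40, -31, 89)
w3 = Bw2 = (-458, -365, 956)
Ratio: 956/89 = 10.742

μ ≈ 10.742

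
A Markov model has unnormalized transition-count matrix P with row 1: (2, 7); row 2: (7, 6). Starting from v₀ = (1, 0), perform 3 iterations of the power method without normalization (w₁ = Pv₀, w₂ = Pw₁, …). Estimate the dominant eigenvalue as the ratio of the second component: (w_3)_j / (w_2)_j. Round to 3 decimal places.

12.625

w1 = Pv₀ = (2, 7)
w2 = Pw1 = (53, 56)
w3 = Pw2 = (498, 707)
Ratio at component: 707 / 56 = 12.625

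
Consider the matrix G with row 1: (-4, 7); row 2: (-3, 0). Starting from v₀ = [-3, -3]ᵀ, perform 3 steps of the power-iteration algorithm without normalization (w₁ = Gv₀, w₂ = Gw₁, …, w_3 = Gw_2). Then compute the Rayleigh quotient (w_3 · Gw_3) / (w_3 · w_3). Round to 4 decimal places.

w1 = Gv₀ = ((-4)·(-3) + 7·(-3); (-3)·(-3) + 0·(-3)) = (-9, 9)
w2 = Gw1 = ((-4)·(-9) + 7·9; (-3)·(-9) + 0·9) = (99, 27)
w3 = Gw2 = (-207, -297)
Gw3 = (-1251, 621)
w3·Gw3 = (-207)·(-1251) + (-297)·621 = 74520; w3·w3 = (-207)·(-207) + (-297)·(-297) = 131058
λ ≈ 74520/131058 = 0.5686

0.5686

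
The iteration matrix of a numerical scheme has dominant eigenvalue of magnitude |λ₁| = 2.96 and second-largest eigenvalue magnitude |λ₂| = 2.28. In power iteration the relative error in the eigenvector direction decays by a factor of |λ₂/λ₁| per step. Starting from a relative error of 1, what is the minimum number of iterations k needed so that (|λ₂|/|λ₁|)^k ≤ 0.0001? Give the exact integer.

|λ₂/λ₁| = 2.28/2.96 = 0.77027
Need k ≥ ln(0.0001) / ln(0.77027) = -9.2103 / -0.2610 ≈ 35.287
Smallest integer k satisfying the bound: 36

36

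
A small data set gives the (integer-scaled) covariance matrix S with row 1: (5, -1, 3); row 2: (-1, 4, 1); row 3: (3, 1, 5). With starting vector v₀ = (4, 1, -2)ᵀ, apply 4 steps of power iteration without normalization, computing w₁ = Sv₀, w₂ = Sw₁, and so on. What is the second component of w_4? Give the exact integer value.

-468

w1 = Sv₀ = (5·4 + (-1)·1 + 3·(-2); (-1)·4 + 4·1 + 1·(-2); 3·4 + 1·1 + 5·(-2)) = (13, -2, 3)
w2 = Sw1 = (5·13 + (-1)·(-2) + 3·3; (-1)·13 + 4·(-2) + 1·3; 3·13 + 1·(-2) + 5·3) = (76, -18, 52)
w3 = Sw2 = (554, -96, 470)
w4 = Sw3 = (4276, -468, 3916)
The requested component of w4 is -468.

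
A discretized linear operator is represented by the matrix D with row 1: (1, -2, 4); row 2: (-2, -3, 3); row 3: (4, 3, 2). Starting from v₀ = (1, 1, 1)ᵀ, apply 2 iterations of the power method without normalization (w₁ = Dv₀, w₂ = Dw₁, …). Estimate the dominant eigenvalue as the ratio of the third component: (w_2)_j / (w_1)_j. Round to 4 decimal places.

λ ≈ 2.6667

w1 = Dv₀ = (1·1 + (-2)·1 + 4·1; (-2)·1 + (-3)·1 + 3·1; 4·1 + 3·1 + 2·1) = (3, -2, 9)
w2 = Dw1 = (1·3 + (-2)·(-2) + 4·9; (-2)·3 + (-3)·(-2) + 3·9; 4·3 + 3·(-2) + 2·9) = (43, 27, 24)
Ratio at component: 24 / 9 = 2.6667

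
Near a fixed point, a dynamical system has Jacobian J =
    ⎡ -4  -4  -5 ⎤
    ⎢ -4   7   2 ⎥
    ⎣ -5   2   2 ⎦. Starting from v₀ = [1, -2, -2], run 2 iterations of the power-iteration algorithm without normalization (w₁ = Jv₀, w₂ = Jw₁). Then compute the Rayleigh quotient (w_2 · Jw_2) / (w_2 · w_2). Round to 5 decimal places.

9.94666

w1 = Jv₀ = (14, -22, -13)
w2 = Jw1 = (97, -236, -140)
Jw2 = (1256, -2320, -1237)
w2·Jw2 = 97·1256 + (-236)·(-2320) + (-140)·(-1237) = 842532; w2·w2 = 97·97 + (-236)·(-236) + (-140)·(-140) = 84705
λ ≈ 842532/84705 = 9.94666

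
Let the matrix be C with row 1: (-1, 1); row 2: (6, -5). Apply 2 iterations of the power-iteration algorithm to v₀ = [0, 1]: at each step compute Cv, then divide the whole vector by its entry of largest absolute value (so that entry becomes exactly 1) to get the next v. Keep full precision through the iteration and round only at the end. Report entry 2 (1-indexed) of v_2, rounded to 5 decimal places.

Cv0 = (1.000000, -5.000000); divide by -5.000000 → v1 = (-0.200000, 1.000000)
Cv1 = (1.200000, -6.200000); divide by -6.200000 → v2 = (-0.193548, 1.000000)
Requested entry of v2: 31/31 = 1.00000

1.00000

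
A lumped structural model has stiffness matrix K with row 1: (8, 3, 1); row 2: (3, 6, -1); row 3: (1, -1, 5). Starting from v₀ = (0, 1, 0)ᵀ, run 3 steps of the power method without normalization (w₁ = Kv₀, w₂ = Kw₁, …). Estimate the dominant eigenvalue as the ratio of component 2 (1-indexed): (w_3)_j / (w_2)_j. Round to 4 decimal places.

8.8478

w1 = Kv₀ = (8·0 + 3·1 + 1·0; 3·0 + 6·1 + (-1)·0; 1·0 + (-1)·1 + 5·0) = (3, 6, -1)
w2 = Kw1 = (8·3 + 3·6 + 1·(-1); 3·3 + 6·6 + (-1)·(-1); 1·3 + (-1)·6 + 5·(-1)) = (41, 46, -8)
w3 = Kw2 = (458, 407, -45)
Ratio at component: 407 / 46 = 8.8478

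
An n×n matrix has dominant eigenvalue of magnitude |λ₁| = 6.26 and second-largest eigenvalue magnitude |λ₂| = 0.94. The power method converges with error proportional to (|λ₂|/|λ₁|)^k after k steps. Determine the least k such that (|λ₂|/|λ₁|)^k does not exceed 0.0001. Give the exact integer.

|λ₂/λ₁| = 0.94/6.26 = 0.15016
Need k ≥ ln(0.0001) / ln(0.15016) = -9.2103 / -1.8961 ≈ 4.858
Smallest integer k satisfying the bound: 5

5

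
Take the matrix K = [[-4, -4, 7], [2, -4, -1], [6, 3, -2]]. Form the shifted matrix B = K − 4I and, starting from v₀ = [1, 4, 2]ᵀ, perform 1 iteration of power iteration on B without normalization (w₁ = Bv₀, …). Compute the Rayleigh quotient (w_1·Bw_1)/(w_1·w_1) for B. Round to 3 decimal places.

B = K − 4I has rows (-8, -4, 7); (2, -8, -1); (6, 3, -6)
w1 = Bv₀ = ((-8)·1 + (-4)·4 + 7·2; 2·1 + (-8)·4 + (-1)·2; 6·1 + 3·4 + (-6)·2) = (-10, -32, 6)
Bw1 = (250, 230, -192)
w1·Bw1 = -11012; w1·w1 = 1160; μ ≈ -11012/1160 = -9.493

μ ≈ -9.493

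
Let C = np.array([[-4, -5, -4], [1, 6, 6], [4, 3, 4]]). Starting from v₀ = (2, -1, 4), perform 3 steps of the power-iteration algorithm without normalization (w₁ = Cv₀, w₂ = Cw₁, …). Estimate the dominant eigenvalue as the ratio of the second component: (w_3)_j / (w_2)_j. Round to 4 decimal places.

λ ≈ 7.3216

w1 = Cv₀ = (-19, 20, 21)
w2 = Cw1 = (-108, 227, 68)
w3 = Cw2 = (-975, 1662, 521)
Ratio at component: 1662 / 227 = 7.3216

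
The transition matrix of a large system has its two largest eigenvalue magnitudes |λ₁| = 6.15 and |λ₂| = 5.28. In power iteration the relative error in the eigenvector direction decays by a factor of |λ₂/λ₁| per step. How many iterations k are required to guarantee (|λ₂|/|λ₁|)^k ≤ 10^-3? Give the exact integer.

46

|λ₂/λ₁| = 5.28/6.15 = 0.85854
Need k ≥ ln(10^-3) / ln(0.85854) = -6.9078 / -0.1525 ≈ 45.289
Smallest integer k satisfying the bound: 46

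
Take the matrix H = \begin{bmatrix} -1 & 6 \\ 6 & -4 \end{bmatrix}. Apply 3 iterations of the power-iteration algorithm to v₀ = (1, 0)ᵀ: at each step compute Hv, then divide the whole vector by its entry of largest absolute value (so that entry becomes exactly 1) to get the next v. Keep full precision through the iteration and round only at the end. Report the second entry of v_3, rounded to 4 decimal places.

Hv0 = (-1.00000, 6.00000); divide by 6.00000 → v1 = (-0.16667, 1.00000)
Hv1 = (6.16667, -5.00000); divide by 6.16667 → v2 = (1.00000, -0.81081)
Hv2 = (-5.86486, 9.24324); divide by 9.24324 → v3 = (-0.63450, 1.00000)
Requested entry of v3: 342/342 = 1.0000

1.0000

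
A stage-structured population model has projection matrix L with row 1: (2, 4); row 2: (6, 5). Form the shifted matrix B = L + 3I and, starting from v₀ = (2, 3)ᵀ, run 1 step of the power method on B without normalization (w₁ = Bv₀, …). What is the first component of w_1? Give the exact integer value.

B = L + 3I has rows (5, 4); (6, 8)
w1 = Bv₀ = (5·2 + 4·3; 6·2 + 8·3) = (22, 36)
Requested component of w1: 22

22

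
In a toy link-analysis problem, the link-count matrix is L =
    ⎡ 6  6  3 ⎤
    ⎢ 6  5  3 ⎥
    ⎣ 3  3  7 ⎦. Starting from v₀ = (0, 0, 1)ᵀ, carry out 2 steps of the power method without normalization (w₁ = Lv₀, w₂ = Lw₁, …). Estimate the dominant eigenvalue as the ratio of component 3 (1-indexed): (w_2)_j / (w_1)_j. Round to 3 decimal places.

λ ≈ 9.571

w1 = Lv₀ = (6·0 + 6·0 + 3·1; 6·0 + 5·0 + 3·1; 3·0 + 3·0 + 7·1) = (3, 3, 7)
w2 = Lw1 = (6·3 + 6·3 + 3·7; 6·3 + 5·3 + 3·7; 3·3 + 3·3 + 7·7) = (57, 54, 67)
Ratio at component: 67 / 7 = 9.571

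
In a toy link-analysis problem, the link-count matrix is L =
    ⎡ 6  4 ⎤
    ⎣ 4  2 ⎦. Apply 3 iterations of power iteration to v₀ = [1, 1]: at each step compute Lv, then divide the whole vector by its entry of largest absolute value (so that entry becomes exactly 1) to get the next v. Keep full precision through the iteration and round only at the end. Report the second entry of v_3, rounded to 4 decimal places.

Lv0 = (10.00000, 6.00000); divide by 10.00000 → v1 = (1.00000, 0.60000)
Lv1 = (8.40000, 5.20000); divide by 8.40000 → v2 = (1.00000, 0.61905)
Lv2 = (8.47619, 5.23810); divide by 8.47619 → v3 = (1.00000, 0.61798)
Requested entry of v3: 440/712 = 0.6180

0.6180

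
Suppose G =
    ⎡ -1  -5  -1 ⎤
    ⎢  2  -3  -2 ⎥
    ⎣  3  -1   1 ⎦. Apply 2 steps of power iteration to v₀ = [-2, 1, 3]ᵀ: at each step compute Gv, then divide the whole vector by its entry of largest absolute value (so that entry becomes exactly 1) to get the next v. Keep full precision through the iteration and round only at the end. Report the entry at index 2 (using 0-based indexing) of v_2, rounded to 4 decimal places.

-0.1200

Gv0 = (-6.00000, -13.00000, -4.00000); divide by -13.00000 → v1 = (0.46154, 1.00000, 0.30769)
Gv1 = (-5.76923, -2.69231, 0.69231); divide by -5.76923 → v2 = (1.00000, 0.46667, -0.12000)
Requested entry of v2: -9/75 = -0.1200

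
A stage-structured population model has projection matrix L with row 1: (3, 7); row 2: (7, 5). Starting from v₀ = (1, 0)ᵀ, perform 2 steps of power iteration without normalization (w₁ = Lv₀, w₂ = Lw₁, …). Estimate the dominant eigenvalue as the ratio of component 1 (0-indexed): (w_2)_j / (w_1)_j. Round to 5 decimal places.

λ ≈ 8.00000

w1 = Lv₀ = (3, 7)
w2 = Lw1 = (58, 56)
Ratio at component: 56 / 7 = 8.00000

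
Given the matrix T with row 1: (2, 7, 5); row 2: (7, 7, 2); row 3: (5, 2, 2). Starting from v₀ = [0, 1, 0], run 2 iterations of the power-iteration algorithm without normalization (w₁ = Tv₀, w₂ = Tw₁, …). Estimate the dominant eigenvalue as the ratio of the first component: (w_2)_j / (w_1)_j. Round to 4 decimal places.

10.4286

w1 = Tv₀ = (2·0 + 7·1 + 5·0; 7·0 + 7·1 + 2·0; 5·0 + 2·1 + 2·0) = (7, 7, 2)
w2 = Tw1 = (2·7 + 7·7 + 5·2; 7·7 + 7·7 + 2·2; 5·7 + 2·7 + 2·2) = (73, 102, 53)
Ratio at component: 73 / 7 = 10.4286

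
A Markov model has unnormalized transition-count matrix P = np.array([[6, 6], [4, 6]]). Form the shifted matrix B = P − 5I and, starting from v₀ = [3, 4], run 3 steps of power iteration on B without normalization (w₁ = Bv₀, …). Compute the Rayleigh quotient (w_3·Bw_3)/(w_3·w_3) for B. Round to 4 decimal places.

B = P − 5I has rows (1, 6); (4, 1)
w1 = Bv₀ = (27, 16)
w2 = Bw1 = (123, 124)
w3 = Bw2 = (867, 616)
Bw3 = (4563, 4084)
w3·Bw3 = 6471865; w3·w3 = 1131145; μ ≈ 6471865/1131145 = 5.7215

μ ≈ 5.7215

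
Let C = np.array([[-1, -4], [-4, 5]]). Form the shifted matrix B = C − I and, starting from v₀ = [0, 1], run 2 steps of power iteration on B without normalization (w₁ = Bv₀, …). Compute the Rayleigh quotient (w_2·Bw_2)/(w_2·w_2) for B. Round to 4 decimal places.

5.5294

B = C − I has rows (-2, -4); (-4, 4)
w1 = Bv₀ = ((-2)·0 + (-4)·1; (-4)·0 + 4·1) = (-4, 4)
w2 = Bw1 = ((-2)·(-4) + (-4)·4; (-4)·(-4) + 4·4) = (-8, 32)
Bw2 = (-112, 160)
w2·Bw2 = 6016; w2·w2 = 1088; μ ≈ 6016/1088 = 5.5294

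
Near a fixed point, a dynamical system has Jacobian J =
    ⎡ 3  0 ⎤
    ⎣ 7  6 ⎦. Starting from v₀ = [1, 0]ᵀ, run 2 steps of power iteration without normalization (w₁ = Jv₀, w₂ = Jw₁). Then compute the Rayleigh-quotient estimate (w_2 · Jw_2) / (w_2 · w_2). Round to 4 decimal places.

6.9200

w1 = Jv₀ = (3·1 + 0·0; 7·1 + 6·0) = (3, 7)
w2 = Jw1 = (3·3 + 0·7; 7·3 + 6·7) = (9, 63)
Jw2 = (27, 441)
w2·Jw2 = 9·27 + 63·441 = 28026; w2·w2 = 9·9 + 63·63 = 4050
λ ≈ 28026/4050 = 6.9200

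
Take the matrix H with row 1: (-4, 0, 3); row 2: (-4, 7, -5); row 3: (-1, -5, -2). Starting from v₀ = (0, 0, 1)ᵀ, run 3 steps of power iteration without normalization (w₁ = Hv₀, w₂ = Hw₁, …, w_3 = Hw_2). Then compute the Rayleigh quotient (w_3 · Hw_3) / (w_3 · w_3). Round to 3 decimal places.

λ ≈ 8.793

w1 = Hv₀ = ((-4)·0 + 0·0 + 3·1; (-4)·0 + 7·0 + (-5)·1; (-1)·0 + (-5)·0 + (-2)·1) = (3, -5, -2)
w2 = Hw1 = ((-4)·3 + 0·(-5) + 3·(-2); (-4)·3 + 7·(-5) + (-5)·(-2); (-1)·3 + (-5)·(-5) + (-2)·(-2)) = (-18, -37, 26)
w3 = Hw2 = (150, -317, 151)
Hw3 = (-147, -3574, 1133)
w3·Hw3 = 150·(-147) + (-317)·(-3574) + 151·1133 = 1281991; w3·w3 = 150·150 + (-317)·(-317) + 151·151 = 145790
λ ≈ 1281991/145790 = 8.793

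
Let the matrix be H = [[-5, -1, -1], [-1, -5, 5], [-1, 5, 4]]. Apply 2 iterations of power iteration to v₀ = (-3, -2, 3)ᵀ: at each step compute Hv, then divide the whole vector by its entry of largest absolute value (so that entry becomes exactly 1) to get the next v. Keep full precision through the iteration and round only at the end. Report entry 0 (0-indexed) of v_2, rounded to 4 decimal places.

Hv0 = (14.00000, 28.00000, 5.00000); divide by 28.00000 → v1 = (0.50000, 1.00000, 0.17857)
Hv1 = (-3.67857, -4.60714, 5.21429); divide by 5.21429 → v2 = (-0.70548, -0.88356, 1.00000)
Requested entry of v2: -103/146 = -0.7055

-0.7055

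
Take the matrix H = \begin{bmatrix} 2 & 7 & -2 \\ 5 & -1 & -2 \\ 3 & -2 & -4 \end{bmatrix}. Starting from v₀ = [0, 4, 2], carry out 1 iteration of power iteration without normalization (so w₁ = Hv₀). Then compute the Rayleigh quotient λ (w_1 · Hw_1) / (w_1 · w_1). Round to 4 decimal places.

w1 = Hv₀ = (24, -8, -16)
Hw1 = (24, 160, 152)
w1·Hw1 = 24·24 + (-8)·160 + (-16)·152 = -3136; w1·w1 = 24·24 + (-8)·(-8) + (-16)·(-16) = 896
λ ≈ -3136/896 = -3.5000

λ ≈ -3.5000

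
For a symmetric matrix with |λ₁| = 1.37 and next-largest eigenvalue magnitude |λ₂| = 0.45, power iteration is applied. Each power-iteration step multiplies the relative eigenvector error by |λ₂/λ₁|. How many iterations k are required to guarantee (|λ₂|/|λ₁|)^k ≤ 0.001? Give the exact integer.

|λ₂/λ₁| = 0.45/1.37 = 0.32847
Need k ≥ ln(0.001) / ln(0.32847) = -6.9078 / -1.1133 ≈ 6.205
Smallest integer k satisfying the bound: 7

7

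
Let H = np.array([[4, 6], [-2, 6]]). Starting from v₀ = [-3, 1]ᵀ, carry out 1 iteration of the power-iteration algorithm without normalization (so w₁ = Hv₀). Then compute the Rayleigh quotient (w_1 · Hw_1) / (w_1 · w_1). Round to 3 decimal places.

w1 = Hv₀ = (-6, 12)
Hw1 = (48, 84)
w1·Hw1 = (-6)·48 + 12·84 = 720; w1·w1 = (-6)·(-6) + 12·12 = 180
λ ≈ 720/180 = 4.000

4.000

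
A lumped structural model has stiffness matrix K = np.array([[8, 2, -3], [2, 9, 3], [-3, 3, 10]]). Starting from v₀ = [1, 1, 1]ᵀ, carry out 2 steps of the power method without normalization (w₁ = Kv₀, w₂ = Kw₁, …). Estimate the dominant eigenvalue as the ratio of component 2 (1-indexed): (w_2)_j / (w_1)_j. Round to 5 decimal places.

w1 = Kv₀ = (8·1 + 2·1 + (-3)·1; 2·1 + 9·1 + 3·1; (-3)·1 + 3·1 + 10·1) = (7, 14, 10)
w2 = Kw1 = (8·7 + 2·14 + (-3)·10; 2·7 + 9·14 + 3·10; (-3)·7 + 3·14 + 10·10) = (54, 170, 121)
Ratio at component: 170 / 14 = 12.14286

λ ≈ 12.14286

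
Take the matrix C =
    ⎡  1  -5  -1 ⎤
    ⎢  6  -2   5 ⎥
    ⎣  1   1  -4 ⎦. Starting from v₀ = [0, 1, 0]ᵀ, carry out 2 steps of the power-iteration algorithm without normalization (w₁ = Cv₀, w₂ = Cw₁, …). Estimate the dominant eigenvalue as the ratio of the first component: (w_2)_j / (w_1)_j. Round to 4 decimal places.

w1 = Cv₀ = (1·0 + (-5)·1 + (-1)·0; 6·0 + (-2)·1 + 5·0; 1·0 + 1·1 + (-4)·0) = (-5, -2, 1)
w2 = Cw1 = (1·(-5) + (-5)·(-2) + (-1)·1; 6·(-5) + (-2)·(-2) + 5·1; 1·(-5) + 1·(-2) + (-4)·1) = (4, -21, -11)
Ratio at component: 4 / -5 = -0.8000

-0.8000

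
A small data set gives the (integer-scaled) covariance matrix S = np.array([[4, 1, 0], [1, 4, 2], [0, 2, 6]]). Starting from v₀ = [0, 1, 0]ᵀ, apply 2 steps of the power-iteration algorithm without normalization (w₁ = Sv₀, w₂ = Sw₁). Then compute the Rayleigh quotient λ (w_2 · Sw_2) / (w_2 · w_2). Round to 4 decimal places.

7.1116

w1 = Sv₀ = (1, 4, 2)
w2 = Sw1 = (8, 21, 20)
Sw2 = (53, 132, 162)
w2·Sw2 = 8·53 + 21·132 + 20·162 = 6436; w2·w2 = 8·8 + 21·21 + 20·20 = 905
λ ≈ 6436/905 = 7.1116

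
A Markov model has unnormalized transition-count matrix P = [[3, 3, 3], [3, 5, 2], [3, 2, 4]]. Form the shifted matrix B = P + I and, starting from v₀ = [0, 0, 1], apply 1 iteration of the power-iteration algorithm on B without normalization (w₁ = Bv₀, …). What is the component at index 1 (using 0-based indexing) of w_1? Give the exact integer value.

2

B = P + I has rows (4, 3, 3); (3, 6, 2); (3, 2, 5)
w1 = Bv₀ = (4·0 + 3·0 + 3·1; 3·0 + 6·0 + 2·1; 3·0 + 2·0 + 5·1) = (3, 2, 5)
Requested component of w1: 2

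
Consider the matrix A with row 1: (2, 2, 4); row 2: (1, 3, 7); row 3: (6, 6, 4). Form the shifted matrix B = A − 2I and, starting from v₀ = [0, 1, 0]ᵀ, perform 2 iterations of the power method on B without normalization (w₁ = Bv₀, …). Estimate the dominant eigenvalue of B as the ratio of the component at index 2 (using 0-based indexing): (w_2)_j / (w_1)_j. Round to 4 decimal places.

B = A − 2I has rows (0, 2, 4); (1, 1, 7); (6, 6, 2)
w1 = Bv₀ = (0·0 + 2·1 + 4·0; 1·0 + 1·1 + 7·0; 6·0 + 6·1 + 2·0) = (2, 1, 6)
w2 = Bw1 = (0·2 + 2·1 + 4·6; 1·2 + 1·1 + 7·6; 6·2 + 6·1 + 2·6) = (26, 45, 30)
Ratio: 30/6 = 5.0000

5.0000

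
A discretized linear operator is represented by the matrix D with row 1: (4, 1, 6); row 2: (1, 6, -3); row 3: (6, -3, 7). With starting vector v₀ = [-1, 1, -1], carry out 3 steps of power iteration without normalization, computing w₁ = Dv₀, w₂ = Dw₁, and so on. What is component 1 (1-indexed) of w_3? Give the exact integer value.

w1 = Dv₀ = (4·(-1) + 1·1 + 6·(-1); 1·(-1) + 6·1 + (-3)·(-1); 6·(-1) + (-3)·1 + 7·(-1)) = (-9, 8, -16)
w2 = Dw1 = (4·(-9) + 1·8 + 6·(-16); 1·(-9) + 6·8 + (-3)·(-16); 6·(-9) + (-3)·8 + 7·(-16)) = (-124, 87, -190)
w3 = Dw2 = (-1549, 968, -2335)
The requested component of w3 is -1549.

-1549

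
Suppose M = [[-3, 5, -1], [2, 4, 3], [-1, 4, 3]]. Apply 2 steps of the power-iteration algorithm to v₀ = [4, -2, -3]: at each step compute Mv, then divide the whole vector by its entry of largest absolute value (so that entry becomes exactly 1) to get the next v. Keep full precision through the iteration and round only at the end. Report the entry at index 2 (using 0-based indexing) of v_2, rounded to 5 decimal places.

Mv0 = (-19.000000, -9.000000, -21.000000); divide by -21.000000 → v1 = (0.904762, 0.428571, 1.000000)
Mv1 = (-1.571429, 6.523810, 3.809524); divide by 6.523810 → v2 = (-0.240876, 1.000000, 0.583942)
Requested entry of v2: -80/-137 = 0.58394

0.58394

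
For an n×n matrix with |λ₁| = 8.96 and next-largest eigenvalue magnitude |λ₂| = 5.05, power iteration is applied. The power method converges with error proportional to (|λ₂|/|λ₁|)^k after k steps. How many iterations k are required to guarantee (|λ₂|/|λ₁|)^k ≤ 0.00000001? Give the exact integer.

33

|λ₂/λ₁| = 5.05/8.96 = 0.56362
Need k ≥ ln(0.00000001) / ln(0.56362) = -18.4207 / -0.5734 ≈ 32.126
Smallest integer k satisfying the bound: 33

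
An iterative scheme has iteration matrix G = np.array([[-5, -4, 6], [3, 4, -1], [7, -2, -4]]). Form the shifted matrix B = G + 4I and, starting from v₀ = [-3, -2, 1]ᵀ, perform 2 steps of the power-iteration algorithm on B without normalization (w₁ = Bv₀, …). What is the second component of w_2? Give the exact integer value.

-140

B = G + 4I has rows (-1, -4, 6); (3, 8, -1); (7, -2, 0)
w1 = Bv₀ = ((-1)·(-3) + (-4)·(-2) + 6·1; 3·(-3) + 8·(-2) + (-1)·1; 7·(-3) + (-2)·(-2) + 0·1) = (17, -26, -17)
w2 = Bw1 = ((-1)·17 + (-4)·(-26) + 6·(-17); 3·17 + 8·(-26) + (-1)·(-17); 7·17 + (-2)·(-26) + 0·(-17)) = (-15, -140, 171)
Requested component of w2: -140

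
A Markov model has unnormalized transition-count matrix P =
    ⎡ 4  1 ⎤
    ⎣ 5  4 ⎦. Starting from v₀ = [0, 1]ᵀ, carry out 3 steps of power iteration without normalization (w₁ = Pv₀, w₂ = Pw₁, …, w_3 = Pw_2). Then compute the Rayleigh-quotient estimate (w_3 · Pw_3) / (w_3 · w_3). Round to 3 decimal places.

6.168

w1 = Pv₀ = (4·0 + 1·1; 5·0 + 4·1) = (1, 4)
w2 = Pw1 = (4·1 + 1·4; 5·1 + 4·4) = (8, 21)
w3 = Pw2 = (53, 124)
Pw3 = (336, 761)
w3·Pw3 = 53·336 + 124·761 = 112172; w3·w3 = 53·53 + 124·124 = 18185
λ ≈ 112172/18185 = 6.168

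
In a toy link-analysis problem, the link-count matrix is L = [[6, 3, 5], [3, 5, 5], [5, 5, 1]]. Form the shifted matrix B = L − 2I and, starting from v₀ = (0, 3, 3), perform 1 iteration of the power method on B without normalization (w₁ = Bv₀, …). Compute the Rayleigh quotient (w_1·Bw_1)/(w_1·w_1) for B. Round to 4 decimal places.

μ ≈ 10.1111

B = L − 2I has rows (4, 3, 5); (3, 3, 5); (5, 5, -1)
w1 = Bv₀ = (4·0 + 3·3 + 5·3; 3·0 + 3·3 + 5·3; 5·0 + 5·3 + (-1)·3) = (24, 24, 12)
Bw1 = (228, 204, 228)
w1·Bw1 = 13104; w1·w1 = 1296; μ ≈ 13104/1296 = 10.1111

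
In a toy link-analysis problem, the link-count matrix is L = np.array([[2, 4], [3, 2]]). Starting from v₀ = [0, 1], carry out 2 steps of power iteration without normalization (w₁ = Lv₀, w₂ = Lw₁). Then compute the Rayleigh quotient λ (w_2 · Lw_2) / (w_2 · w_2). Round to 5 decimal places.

w1 = Lv₀ = (2·0 + 4·1; 3·0 + 2·1) = (4, 2)
w2 = Lw1 = (2·4 + 4·2; 3·4 + 2·2) = (16, 16)
Lw2 = (96, 80)
w2·Lw2 = 16·96 + 16·80 = 2816; w2·w2 = 16·16 + 16·16 = 512
λ ≈ 2816/512 = 5.50000

5.50000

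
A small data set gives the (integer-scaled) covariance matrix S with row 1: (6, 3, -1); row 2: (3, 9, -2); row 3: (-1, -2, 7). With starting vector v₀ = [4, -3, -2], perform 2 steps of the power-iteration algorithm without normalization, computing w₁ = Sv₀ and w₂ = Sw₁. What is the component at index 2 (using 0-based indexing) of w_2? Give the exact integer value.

-79

w1 = Sv₀ = (6·4 + 3·(-3) + (-1)·(-2); 3·4 + 9·(-3) + (-2)·(-2); (-1)·4 + (-2)·(-3) + 7·(-2)) = (17, -11, -12)
w2 = Sw1 = (6·17 + 3·(-11) + (-1)·(-12); 3·17 + 9·(-11) + (-2)·(-12); (-1)·17 + (-2)·(-11) + 7·(-12)) = (81, -24, -79)
The requested component of w2 is -79.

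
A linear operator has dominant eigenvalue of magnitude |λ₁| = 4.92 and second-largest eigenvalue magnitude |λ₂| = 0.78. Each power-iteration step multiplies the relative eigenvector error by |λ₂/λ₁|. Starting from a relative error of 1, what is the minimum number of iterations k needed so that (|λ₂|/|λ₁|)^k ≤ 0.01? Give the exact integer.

|λ₂/λ₁| = 0.78/4.92 = 0.15854
Need k ≥ ln(0.01) / ln(0.15854) = -4.6052 / -1.8418 ≈ 2.500
Smallest integer k satisfying the bound: 3

3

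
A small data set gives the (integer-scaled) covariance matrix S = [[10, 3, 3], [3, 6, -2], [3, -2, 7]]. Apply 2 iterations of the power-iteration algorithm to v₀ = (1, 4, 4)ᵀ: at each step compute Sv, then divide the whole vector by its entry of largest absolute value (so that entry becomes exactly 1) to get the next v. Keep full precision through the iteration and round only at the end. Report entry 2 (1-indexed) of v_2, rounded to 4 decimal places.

0.3648

Sv0 = (34.00000, 19.00000, 23.00000); divide by 34.00000 → v1 = (1.00000, 0.55882, 0.67647)
Sv1 = (13.70588, 5.00000, 6.61765); divide by 13.70588 → v2 = (1.00000, 0.36481, 0.48283)
Requested entry of v2: 170/466 = 0.3648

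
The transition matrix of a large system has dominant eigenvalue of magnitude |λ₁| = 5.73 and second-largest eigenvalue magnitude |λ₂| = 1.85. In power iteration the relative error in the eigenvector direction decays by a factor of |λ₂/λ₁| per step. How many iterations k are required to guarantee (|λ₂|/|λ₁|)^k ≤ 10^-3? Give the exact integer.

7

|λ₂/λ₁| = 1.85/5.73 = 0.32286
Need k ≥ ln(10^-3) / ln(0.32286) = -6.9078 / -1.1305 ≈ 6.110
Smallest integer k satisfying the bound: 7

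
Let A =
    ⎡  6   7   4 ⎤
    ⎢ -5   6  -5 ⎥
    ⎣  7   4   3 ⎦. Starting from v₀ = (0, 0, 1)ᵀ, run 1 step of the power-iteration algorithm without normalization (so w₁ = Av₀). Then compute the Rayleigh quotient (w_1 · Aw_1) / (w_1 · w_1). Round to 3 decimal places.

w1 = Av₀ = (6·0 + 7·0 + 4·1; (-5)·0 + 6·0 + (-5)·1; 7·0 + 4·0 + 3·1) = (4, -5, 3)
Aw1 = (1, -65, 17)
w1·Aw1 = 4·1 + (-5)·(-65) + 3·17 = 380; w1·w1 = 4·4 + (-5)·(-5) + 3·3 = 50
λ ≈ 380/50 = 7.600

7.600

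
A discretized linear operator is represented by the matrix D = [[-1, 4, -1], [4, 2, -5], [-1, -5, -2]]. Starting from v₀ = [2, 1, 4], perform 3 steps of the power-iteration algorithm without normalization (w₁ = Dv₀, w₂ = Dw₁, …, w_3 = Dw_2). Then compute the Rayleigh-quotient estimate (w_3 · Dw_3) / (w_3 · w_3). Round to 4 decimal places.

λ ≈ -5.6231

w1 = Dv₀ = (-2, -10, -15)
w2 = Dw1 = (-23, 47, 82)
w3 = Dw2 = (129, -408, -376)
Dw3 = (-1385, 1580, 2663)
w3·Dw3 = 129·(-1385) + (-408)·1580 + (-376)·2663 = -1824593; w3·w3 = 129·129 + (-408)·(-408) + (-376)·(-376) = 324481
λ ≈ -1824593/324481 = -5.6231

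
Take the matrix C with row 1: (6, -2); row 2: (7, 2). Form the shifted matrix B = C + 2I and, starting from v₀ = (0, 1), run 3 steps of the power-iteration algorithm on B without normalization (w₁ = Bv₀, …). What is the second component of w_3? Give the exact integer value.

-160

B = C + 2I has rows (8, -2); (7, 4)
w1 = Bv₀ = (-2, 4)
w2 = Bw1 = (-24, 2)
w3 = Bw2 = (-196, -160)
Requested component of w3: -160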